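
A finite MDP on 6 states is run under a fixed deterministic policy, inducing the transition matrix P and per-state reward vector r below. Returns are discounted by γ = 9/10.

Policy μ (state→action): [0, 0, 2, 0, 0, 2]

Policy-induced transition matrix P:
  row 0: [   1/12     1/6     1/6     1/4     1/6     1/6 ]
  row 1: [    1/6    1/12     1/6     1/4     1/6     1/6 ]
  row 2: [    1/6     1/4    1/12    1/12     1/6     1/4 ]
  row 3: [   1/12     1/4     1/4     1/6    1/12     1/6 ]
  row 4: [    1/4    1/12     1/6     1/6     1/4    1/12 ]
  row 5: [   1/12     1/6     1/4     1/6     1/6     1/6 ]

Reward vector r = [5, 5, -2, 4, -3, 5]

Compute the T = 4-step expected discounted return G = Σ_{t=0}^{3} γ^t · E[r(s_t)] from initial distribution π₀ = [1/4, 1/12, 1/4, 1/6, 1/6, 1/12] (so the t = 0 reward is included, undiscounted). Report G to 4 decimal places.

t=0: π = [0.2500, 0.0833, 0.2500, 0.1667, 0.1667, 0.0833], E[r] = 1.7500, γ^t·E[r] = 1.750000, running G = 1.750000
t=1: π = [0.1389, 0.1806, 0.1667, 0.1736, 0.1667, 0.1736], E[r] = 2.3264, γ^t·E[r] = 2.093750, running G = 3.843750
t=2: π = [0.1400, 0.1661, 0.1817, 0.1794, 0.1661, 0.1667], E[r] = 2.2199, γ^t·E[r] = 1.798125, running G = 5.641875
t=3: π = [0.1400, 0.1691, 0.1804, 0.1770, 0.1656, 0.1680], E[r] = 2.2360, γ^t·E[r] = 1.630020, running G = 7.271895

G = 7.2719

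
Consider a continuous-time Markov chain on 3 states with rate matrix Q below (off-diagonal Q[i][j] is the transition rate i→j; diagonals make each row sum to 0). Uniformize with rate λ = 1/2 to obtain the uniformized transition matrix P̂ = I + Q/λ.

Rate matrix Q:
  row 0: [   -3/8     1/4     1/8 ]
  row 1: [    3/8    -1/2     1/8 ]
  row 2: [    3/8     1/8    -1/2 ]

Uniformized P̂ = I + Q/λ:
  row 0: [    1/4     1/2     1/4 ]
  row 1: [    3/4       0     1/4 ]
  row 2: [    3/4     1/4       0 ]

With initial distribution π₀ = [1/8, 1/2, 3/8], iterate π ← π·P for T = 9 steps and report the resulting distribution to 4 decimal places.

t=0: π = [0.1250, 0.5000, 0.3750]
t=1: π = [0.6875, 0.1563, 0.1563]
t=2: π = [0.4063, 0.3828, 0.2109]
t=3: π = [0.5469, 0.2559, 0.1973]
t=4: π = [0.4766, 0.3228, 0.2007]
t=5: π = [0.5117, 0.2885, 0.1998]
t=6: π = [0.4941, 0.3058, 0.2000]
t=7: π = [0.5029, 0.2971, 0.2000]
t=8: π = [0.4985, 0.3015, 0.2000]
t=9: π = [0.5007, 0.2993, 0.2000]

π = [0.5007, 0.2993, 0.2000]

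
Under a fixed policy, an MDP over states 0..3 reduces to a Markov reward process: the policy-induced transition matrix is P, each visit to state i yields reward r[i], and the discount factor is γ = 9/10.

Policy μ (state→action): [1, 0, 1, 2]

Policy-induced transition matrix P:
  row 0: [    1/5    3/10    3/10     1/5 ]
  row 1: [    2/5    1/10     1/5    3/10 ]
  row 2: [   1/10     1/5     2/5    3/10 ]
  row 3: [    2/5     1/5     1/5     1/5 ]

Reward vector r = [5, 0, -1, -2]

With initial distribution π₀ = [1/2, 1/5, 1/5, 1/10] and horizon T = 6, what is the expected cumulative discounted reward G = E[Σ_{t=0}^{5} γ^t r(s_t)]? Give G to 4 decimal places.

G = 3.9757

t=0: π = [0.5000, 0.2000, 0.2000, 0.1000], E[r] = 2.1000, γ^t·E[r] = 2.100000, running G = 2.100000
t=1: π = [0.2400, 0.2300, 0.2900, 0.2400], E[r] = 0.4300, γ^t·E[r] = 0.387000, running G = 2.487000
t=2: π = [0.2650, 0.2010, 0.2820, 0.2520], E[r] = 0.5390, γ^t·E[r] = 0.436590, running G = 2.923590
t=3: π = [0.2624, 0.2064, 0.2829, 0.2483], E[r] = 0.5325, γ^t·E[r] = 0.388193, running G = 3.311783
t=4: π = [0.2627, 0.2056, 0.2828, 0.2489], E[r] = 0.5326, γ^t·E[r] = 0.349419, running G = 3.661202
t=5: π = [0.2626, 0.2057, 0.2828, 0.2488], E[r] = 0.5326, γ^t·E[r] = 0.314499, running G = 3.975701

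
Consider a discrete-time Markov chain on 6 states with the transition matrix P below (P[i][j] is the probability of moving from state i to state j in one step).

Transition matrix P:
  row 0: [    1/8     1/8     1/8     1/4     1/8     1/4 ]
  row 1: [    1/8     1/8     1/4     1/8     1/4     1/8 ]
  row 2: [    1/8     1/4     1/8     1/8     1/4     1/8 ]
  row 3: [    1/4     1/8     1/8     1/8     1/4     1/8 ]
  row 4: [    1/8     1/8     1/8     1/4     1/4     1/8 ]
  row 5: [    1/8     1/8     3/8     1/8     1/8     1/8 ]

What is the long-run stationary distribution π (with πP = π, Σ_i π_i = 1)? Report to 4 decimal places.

Balance equations π_j = Σ_i π_i·P[i][j]:
  π_0 = 1/8·π_0 + 1/8·π_1 + 1/8·π_2 + 1/4·π_3 + 1/8·π_4 + 1/8·π_5
  π_1 = 1/8·π_0 + 1/8·π_1 + 1/4·π_2 + 1/8·π_3 + 1/8·π_4 + 1/8·π_5
  π_2 = 1/8·π_0 + 1/4·π_1 + 1/8·π_2 + 1/8·π_3 + 1/8·π_4 + 3/8·π_5
  π_3 = 1/4·π_0 + 1/8·π_1 + 1/8·π_2 + 1/8·π_3 + 1/4·π_4 + 1/8·π_5
  π_4 = 1/8·π_0 + 1/4·π_1 + 1/4·π_2 + 1/4·π_3 + 1/4·π_4 + 1/8·π_5
  normalize: π_0 + π_1 + π_2 + π_3 + π_4 + π_5 = 1
Solving the linear system gives exactly π = [197/1347, 1787/12123, 2173/12123, 229/1347, 96/449, 193/1347].

π = [0.1463, 0.1474, 0.1792, 0.1700, 0.2138, 0.1433]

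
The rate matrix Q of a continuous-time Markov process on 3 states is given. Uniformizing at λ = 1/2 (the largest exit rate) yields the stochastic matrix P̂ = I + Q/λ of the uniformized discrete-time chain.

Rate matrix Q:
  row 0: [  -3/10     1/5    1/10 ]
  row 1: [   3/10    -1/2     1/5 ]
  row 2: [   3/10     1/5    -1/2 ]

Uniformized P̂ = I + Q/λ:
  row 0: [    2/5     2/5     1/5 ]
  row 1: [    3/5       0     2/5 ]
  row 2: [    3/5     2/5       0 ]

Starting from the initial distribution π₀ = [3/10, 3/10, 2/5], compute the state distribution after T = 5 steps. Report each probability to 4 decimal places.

π = [0.5001, 0.2856, 0.2144]

t=0: π = [0.3000, 0.3000, 0.4000]
t=1: π = [0.5400, 0.2800, 0.1800]
t=2: π = [0.4920, 0.2880, 0.2200]
t=3: π = [0.5016, 0.2848, 0.2136]
t=4: π = [0.4997, 0.2861, 0.2142]
t=5: π = [0.5001, 0.2856, 0.2144]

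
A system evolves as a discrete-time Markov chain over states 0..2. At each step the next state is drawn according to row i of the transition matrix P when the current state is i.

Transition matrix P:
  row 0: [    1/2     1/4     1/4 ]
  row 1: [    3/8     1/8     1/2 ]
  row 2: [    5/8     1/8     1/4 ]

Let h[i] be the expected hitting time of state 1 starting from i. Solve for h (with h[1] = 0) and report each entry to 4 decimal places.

h = [4.5714, 0.0000, 5.1429]

First-step conditioning: h[1] = 0; for i ≠ 1, h[i] = 1 + Σ_k P[i][k]·h[k].
  h[0] = 1 + 1/2·h[0] + 1/4·h[2]
  h[2] = 1 + 5/8·h[0] + 1/4·h[2]
Solving the 2×2 linear system over states ≠ 1 gives exactly h = [32/7, 0, 36/7] (h[1] = 0 is the target).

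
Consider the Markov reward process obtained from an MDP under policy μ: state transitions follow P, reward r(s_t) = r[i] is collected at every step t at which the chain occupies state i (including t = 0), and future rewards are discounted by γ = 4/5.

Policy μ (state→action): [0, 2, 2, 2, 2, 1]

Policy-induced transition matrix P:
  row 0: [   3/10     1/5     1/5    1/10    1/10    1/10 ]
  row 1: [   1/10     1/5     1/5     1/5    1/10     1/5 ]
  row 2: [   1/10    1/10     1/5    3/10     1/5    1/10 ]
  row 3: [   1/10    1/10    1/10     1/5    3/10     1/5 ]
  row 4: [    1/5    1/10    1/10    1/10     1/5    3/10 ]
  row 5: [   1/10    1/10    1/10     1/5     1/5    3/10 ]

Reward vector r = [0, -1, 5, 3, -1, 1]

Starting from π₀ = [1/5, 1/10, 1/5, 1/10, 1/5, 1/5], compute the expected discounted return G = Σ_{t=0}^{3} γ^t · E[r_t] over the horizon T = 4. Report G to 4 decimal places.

G = 3.4676

t=0: π = [0.2000, 0.1000, 0.2000, 0.1000, 0.2000, 0.2000], E[r] = 1.2000, γ^t·E[r] = 1.200000, running G = 1.200000
t=1: π = [0.1600, 0.1300, 0.1500, 0.1800, 0.1800, 0.2000], E[r] = 1.1800, γ^t·E[r] = 0.944000, running G = 2.144000
t=2: π = [0.1500, 0.1290, 0.1440, 0.1810, 0.1890, 0.2070], E[r] = 1.1520, γ^t·E[r] = 0.737280, running G = 2.881280
t=3: π = [0.1489, 0.1279, 0.1423, 0.1805, 0.1902, 0.2102], E[r] = 1.1451, γ^t·E[r] = 0.586291, running G = 3.467571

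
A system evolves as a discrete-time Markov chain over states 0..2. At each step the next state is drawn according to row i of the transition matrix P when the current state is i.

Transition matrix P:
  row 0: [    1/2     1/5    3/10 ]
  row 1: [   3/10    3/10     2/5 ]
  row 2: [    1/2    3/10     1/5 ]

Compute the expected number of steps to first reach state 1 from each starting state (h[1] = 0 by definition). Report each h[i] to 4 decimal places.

First-step conditioning: h[1] = 0; for i ≠ 1, h[i] = 1 + Σ_k P[i][k]·h[k].
  h[0] = 1 + 1/2·h[0] + 3/10·h[2]
  h[2] = 1 + 1/2·h[0] + 1/5·h[2]
Solving the 2×2 linear system over states ≠ 1 gives exactly h = [22/5, 0, 4] (h[1] = 0 is the target).

h = [4.4000, 0.0000, 4.0000]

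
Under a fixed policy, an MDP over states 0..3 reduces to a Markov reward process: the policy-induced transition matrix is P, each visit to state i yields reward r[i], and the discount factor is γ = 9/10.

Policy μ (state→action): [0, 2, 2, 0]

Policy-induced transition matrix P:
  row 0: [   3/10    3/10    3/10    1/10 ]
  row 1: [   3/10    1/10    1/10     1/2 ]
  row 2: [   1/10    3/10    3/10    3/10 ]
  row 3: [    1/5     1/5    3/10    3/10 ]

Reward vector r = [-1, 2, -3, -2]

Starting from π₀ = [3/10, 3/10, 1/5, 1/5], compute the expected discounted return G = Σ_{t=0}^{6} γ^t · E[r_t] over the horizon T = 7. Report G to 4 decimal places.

G = -5.4713

t=0: π = [0.3000, 0.3000, 0.2000, 0.2000], E[r] = -0.7000, γ^t·E[r] = -0.700000, running G = -0.700000
t=1: π = [0.2400, 0.2200, 0.2400, 0.3000], E[r] = -1.1200, γ^t·E[r] = -1.008000, running G = -1.708000
t=2: π = [0.2220, 0.2260, 0.2560, 0.2960], E[r] = -1.1300, γ^t·E[r] = -0.915300, running G = -2.623300
t=3: π = [0.2192, 0.2252, 0.2548, 0.3008], E[r] = -1.1348, γ^t·E[r] = -0.827269, running G = -3.450569
t=4: π = [0.2190, 0.2249, 0.2550, 0.3012], E[r] = -1.1365, γ^t·E[r] = -0.745645, running G = -4.196214
t=5: π = [0.2189, 0.2249, 0.2550, 0.3012], E[r] = -1.1365, γ^t·E[r] = -0.671104, running G = -4.867317
t=6: π = [0.2189, 0.2249, 0.2550, 0.3012], E[r] = -1.1365, γ^t·E[r] = -0.604004, running G = -5.471321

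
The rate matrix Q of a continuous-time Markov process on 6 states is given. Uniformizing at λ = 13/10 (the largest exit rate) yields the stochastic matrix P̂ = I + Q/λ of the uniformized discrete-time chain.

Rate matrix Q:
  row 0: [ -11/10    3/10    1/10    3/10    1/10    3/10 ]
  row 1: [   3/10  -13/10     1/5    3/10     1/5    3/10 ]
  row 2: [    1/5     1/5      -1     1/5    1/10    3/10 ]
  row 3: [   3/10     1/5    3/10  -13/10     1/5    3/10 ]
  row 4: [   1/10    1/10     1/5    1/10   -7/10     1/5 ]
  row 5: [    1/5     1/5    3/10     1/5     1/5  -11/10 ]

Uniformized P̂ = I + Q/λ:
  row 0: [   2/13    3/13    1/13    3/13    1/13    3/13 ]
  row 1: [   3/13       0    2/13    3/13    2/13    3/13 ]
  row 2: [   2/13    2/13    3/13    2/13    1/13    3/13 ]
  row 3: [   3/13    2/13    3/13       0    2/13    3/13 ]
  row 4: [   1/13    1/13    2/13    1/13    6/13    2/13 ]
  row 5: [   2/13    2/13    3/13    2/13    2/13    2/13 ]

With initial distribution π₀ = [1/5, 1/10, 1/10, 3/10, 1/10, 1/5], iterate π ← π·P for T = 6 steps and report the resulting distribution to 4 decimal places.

π = [0.1607, 0.1318, 0.1818, 0.1406, 0.1841, 0.2011]

t=0: π = [0.2000, 0.1000, 0.1000, 0.3000, 0.1000, 0.2000]
t=1: π = [0.1769, 0.1462, 0.1846, 0.1231, 0.1615, 0.2077]
t=2: π = [0.1621, 0.1325, 0.1799, 0.1473, 0.1757, 0.2024]
t=3: π = [0.1619, 0.1324, 0.1821, 0.1403, 0.1816, 0.2017]
t=4: π = [0.1609, 0.1320, 0.1817, 0.1409, 0.1833, 0.2013]
t=5: π = [0.1607, 0.1318, 0.1818, 0.1406, 0.1839, 0.2012]
t=6: π = [0.1607, 0.1318, 0.1818, 0.1406, 0.1841, 0.2011]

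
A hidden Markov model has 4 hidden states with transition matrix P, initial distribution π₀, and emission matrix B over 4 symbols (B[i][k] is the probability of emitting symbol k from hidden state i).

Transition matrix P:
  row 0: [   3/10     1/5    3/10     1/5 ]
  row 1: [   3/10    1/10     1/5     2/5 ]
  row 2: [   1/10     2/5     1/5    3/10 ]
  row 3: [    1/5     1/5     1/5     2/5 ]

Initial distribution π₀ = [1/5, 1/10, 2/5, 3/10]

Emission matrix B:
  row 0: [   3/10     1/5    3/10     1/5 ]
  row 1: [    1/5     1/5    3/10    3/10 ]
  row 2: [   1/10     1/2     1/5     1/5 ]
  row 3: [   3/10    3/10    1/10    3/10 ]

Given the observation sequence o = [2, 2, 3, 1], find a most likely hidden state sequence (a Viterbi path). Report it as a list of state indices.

path = [2, 1, 3, 3]

t=0: δ = [6.000e-02, 3.000e-02, 8.000e-02, 3.000e-02]  (obs o_0=2)
t=1: δ = [5.400e-03, 9.600e-03, 3.600e-03, 2.400e-03]  ψ = [0, 2, 0, 2]  (obs o_1=2)
t=2: δ = [5.760e-04, 4.320e-04, 3.840e-04, 1.152e-03]  ψ = [1, 2, 1, 1]  (obs o_2=3)
t=3: δ = [4.608e-05, 4.608e-05, 1.152e-04, 1.382e-04]  ψ = [3, 3, 3, 3]  (obs o_3=1)
backtrack: best end state = 3; path = [2, 1, 3, 3]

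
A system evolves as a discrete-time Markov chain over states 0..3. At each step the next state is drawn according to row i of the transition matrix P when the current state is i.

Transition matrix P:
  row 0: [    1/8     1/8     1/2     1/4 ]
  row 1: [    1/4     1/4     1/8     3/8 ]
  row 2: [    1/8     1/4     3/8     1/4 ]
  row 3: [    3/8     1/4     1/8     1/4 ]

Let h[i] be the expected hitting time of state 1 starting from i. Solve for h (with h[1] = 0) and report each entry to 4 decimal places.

h = [4.9655, 0.0000, 4.4138, 4.5517]

First-step conditioning: h[1] = 0; for i ≠ 1, h[i] = 1 + Σ_k P[i][k]·h[k].
  h[0] = 1 + 1/8·h[0] + 1/2·h[2] + 1/4·h[3]
  h[2] = 1 + 1/8·h[0] + 3/8·h[2] + 1/4·h[3]
  h[3] = 1 + 3/8·h[0] + 1/8·h[2] + 1/4·h[3]
Solving the 3×3 linear system over states ≠ 1 gives exactly h = [144/29, 0, 128/29, 132/29] (h[1] = 0 is the target).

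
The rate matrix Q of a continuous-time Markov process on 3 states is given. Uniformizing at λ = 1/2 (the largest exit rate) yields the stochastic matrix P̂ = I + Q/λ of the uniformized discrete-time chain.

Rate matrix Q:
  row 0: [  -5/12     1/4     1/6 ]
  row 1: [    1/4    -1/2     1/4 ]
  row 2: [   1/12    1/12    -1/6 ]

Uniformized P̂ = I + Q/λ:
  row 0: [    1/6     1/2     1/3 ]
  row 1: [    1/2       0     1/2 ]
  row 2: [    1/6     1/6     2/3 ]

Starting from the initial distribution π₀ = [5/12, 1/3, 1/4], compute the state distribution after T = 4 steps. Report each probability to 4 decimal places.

π = [0.2379, 0.2108, 0.5513]

t=0: π = [0.4167, 0.3333, 0.2500]
t=1: π = [0.2778, 0.2500, 0.4722]
t=2: π = [0.2500, 0.2176, 0.5324]
t=3: π = [0.2392, 0.2137, 0.5471]
t=4: π = [0.2379, 0.2108, 0.5513]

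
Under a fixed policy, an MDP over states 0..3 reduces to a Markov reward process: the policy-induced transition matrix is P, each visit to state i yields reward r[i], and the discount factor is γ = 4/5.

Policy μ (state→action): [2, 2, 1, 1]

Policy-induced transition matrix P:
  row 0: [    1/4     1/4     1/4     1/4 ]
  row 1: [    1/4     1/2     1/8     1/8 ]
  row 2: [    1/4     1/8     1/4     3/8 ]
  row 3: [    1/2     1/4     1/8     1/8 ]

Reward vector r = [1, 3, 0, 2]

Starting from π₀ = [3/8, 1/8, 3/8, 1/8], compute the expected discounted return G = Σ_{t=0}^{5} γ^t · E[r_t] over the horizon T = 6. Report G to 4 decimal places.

t=0: π = [0.3750, 0.1250, 0.3750, 0.1250], E[r] = 1.0000, γ^t·E[r] = 1.000000, running G = 1.000000
t=1: π = [0.2813, 0.2344, 0.2188, 0.2656], E[r] = 1.5156, γ^t·E[r] = 1.212500, running G = 2.212500
t=2: π = [0.3164, 0.2813, 0.1875, 0.2148], E[r] = 1.5898, γ^t·E[r] = 1.017500, running G = 3.230000
t=3: π = [0.3037, 0.2969, 0.1880, 0.2114], E[r] = 1.6172, γ^t·E[r] = 0.828000, running G = 4.058000
t=4: π = [0.3029, 0.3007, 0.1865, 0.2100], E[r] = 1.6249, γ^t·E[r] = 0.665575, running G = 4.723575
t=5: π = [0.3025, 0.3019, 0.1862, 0.2095], E[r] = 1.6271, γ^t·E[r] = 0.533153, running G = 5.256728

G = 5.2567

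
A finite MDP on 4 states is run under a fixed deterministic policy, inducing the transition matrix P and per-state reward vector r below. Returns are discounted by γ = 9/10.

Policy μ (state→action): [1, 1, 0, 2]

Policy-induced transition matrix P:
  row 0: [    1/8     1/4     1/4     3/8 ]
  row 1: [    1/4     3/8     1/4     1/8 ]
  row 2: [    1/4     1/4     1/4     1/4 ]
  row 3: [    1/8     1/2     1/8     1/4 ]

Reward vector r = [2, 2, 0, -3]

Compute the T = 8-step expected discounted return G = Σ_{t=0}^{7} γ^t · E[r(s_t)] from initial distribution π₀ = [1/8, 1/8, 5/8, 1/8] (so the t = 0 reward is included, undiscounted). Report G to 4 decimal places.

G = 1.8827

t=0: π = [0.1250, 0.1250, 0.6250, 0.1250], E[r] = 0.1250, γ^t·E[r] = 0.125000, running G = 0.125000
t=1: π = [0.2188, 0.2969, 0.2344, 0.2500], E[r] = 0.2813, γ^t·E[r] = 0.253125, running G = 0.378125
t=2: π = [0.1914, 0.3496, 0.2188, 0.2402], E[r] = 0.3613, γ^t·E[r] = 0.292676, running G = 0.670801
t=3: π = [0.1960, 0.3538, 0.2200, 0.2302], E[r] = 0.4089, γ^t·E[r] = 0.298114, running G = 0.968915
t=4: π = [0.1967, 0.3518, 0.2212, 0.2303], E[r] = 0.4061, γ^t·E[r] = 0.266461, running G = 1.235375
t=5: π = [0.1966, 0.3515, 0.2212, 0.2306], E[r] = 0.4045, γ^t·E[r] = 0.238844, running G = 1.474219
t=6: π = [0.1966, 0.3516, 0.2212, 0.2306], E[r] = 0.4045, γ^t·E[r] = 0.214956, running G = 1.689175
t=7: π = [0.1966, 0.3516, 0.2212, 0.2306], E[r] = 0.4045, γ^t·E[r] = 0.193488, running G = 1.882663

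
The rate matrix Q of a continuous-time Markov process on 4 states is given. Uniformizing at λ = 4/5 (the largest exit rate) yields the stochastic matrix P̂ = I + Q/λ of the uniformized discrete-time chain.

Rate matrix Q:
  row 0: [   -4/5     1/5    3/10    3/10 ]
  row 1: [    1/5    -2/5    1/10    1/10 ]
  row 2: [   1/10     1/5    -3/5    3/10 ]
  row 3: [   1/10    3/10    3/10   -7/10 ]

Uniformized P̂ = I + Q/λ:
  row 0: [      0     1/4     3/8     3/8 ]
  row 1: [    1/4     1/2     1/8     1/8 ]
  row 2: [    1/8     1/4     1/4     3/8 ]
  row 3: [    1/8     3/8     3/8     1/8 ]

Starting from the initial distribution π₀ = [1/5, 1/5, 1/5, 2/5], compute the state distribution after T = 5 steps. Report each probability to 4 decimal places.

π = [0.1523, 0.3709, 0.2509, 0.2258]

t=0: π = [0.2000, 0.2000, 0.2000, 0.4000]
t=1: π = [0.1250, 0.3500, 0.3000, 0.2250]
t=2: π = [0.1531, 0.3656, 0.2500, 0.2313]
t=3: π = [0.1516, 0.3703, 0.2523, 0.2258]
t=4: π = [0.1523, 0.3708, 0.2509, 0.2260]
t=5: π = [0.1523, 0.3709, 0.2509, 0.2258]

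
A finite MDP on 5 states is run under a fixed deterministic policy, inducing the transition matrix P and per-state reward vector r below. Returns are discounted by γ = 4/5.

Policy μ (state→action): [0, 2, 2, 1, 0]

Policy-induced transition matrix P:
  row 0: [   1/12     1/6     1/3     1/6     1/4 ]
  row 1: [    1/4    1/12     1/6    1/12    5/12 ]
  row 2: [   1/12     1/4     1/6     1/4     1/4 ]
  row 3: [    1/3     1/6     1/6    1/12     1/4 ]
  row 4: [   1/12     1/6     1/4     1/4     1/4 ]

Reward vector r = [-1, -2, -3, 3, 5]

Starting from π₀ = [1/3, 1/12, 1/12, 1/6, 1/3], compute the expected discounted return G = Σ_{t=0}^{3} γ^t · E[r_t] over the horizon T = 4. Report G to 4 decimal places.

G = 2.8358

t=0: π = [0.3333, 0.0833, 0.0833, 0.1667, 0.3333], E[r] = 1.4167, γ^t·E[r] = 1.416667, running G = 1.416667
t=1: π = [0.1389, 0.1667, 0.2500, 0.1806, 0.2639], E[r] = 0.6389, γ^t·E[r] = 0.511111, running G = 1.927778
t=2: π = [0.1563, 0.1736, 0.2118, 0.1806, 0.2778], E[r] = 0.7917, γ^t·E[r] = 0.506667, running G = 2.434444
t=3: π = [0.1574, 0.1698, 0.2159, 0.1780, 0.2789], E[r] = 0.7839, γ^t·E[r] = 0.401333, running G = 2.835778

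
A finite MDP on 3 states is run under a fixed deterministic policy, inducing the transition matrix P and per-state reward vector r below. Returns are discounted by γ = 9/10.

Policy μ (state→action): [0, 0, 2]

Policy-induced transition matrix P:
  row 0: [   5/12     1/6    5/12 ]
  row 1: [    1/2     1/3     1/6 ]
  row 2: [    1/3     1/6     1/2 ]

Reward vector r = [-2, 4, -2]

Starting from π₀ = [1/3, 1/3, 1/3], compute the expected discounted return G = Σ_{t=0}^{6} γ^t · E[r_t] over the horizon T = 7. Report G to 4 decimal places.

t=0: π = [0.3333, 0.3333, 0.3333], E[r] = 0.0000, γ^t·E[r] = 0.000000, running G = 0.000000
t=1: π = [0.4167, 0.2222, 0.3611], E[r] = -0.6667, γ^t·E[r] = -0.600000, running G = -0.600000
t=2: π = [0.4051, 0.2037, 0.3912], E[r] = -0.7778, γ^t·E[r] = -0.630000, running G = -1.230000
t=3: π = [0.4010, 0.2006, 0.3983], E[r] = -0.7963, γ^t·E[r] = -0.580500, running G = -1.810500
t=4: π = [0.4002, 0.2001, 0.3997], E[r] = -0.7994, γ^t·E[r] = -0.524475, running G = -2.334975
t=5: π = [0.4000, 0.2000, 0.3999], E[r] = -0.7999, γ^t·E[r] = -0.472331, running G = -2.807306
t=6: π = [0.4000, 0.2000, 0.4000], E[r] = -0.8000, γ^t·E[r] = -0.425144, running G = -3.232450

G = -3.2324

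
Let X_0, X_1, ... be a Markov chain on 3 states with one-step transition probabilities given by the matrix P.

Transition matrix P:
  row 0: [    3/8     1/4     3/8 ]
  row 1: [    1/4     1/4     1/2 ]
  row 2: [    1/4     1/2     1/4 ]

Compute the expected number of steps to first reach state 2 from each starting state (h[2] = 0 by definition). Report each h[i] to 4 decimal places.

h = [2.4615, 2.1538, 0.0000]

First-step conditioning: h[2] = 0; for i ≠ 2, h[i] = 1 + Σ_k P[i][k]·h[k].
  h[0] = 1 + 3/8·h[0] + 1/4·h[1]
  h[1] = 1 + 1/4·h[0] + 1/4·h[1]
Solving the 2×2 linear system over states ≠ 2 gives exactly h = [32/13, 28/13, 0] (h[2] = 0 is the target).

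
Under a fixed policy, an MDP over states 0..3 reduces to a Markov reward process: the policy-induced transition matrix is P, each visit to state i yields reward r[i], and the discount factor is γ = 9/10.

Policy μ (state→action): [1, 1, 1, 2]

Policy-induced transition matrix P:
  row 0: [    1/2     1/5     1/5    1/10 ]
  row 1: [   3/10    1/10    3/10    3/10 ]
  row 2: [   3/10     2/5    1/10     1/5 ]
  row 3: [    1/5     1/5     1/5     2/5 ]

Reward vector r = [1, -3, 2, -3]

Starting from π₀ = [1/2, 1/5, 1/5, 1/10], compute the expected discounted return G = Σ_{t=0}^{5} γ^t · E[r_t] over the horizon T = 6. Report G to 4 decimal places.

t=0: π = [0.5000, 0.2000, 0.2000, 0.1000], E[r] = 0.0000, γ^t·E[r] = 0.000000, running G = 0.000000
t=1: π = [0.3900, 0.2200, 0.2000, 0.1900], E[r] = -0.4400, γ^t·E[r] = -0.396000, running G = -0.396000
t=2: π = [0.3590, 0.2180, 0.2020, 0.2210], E[r] = -0.5540, γ^t·E[r] = -0.448740, running G = -0.844740
t=3: π = [0.3497, 0.2186, 0.2016, 0.2301], E[r] = -0.5932, γ^t·E[r] = -0.432443, running G = -1.277183
t=4: π = [0.3469, 0.2185, 0.2017, 0.2329], E[r] = -0.6038, γ^t·E[r] = -0.396140, running G = -1.673323
t=5: π = [0.3461, 0.2185, 0.2017, 0.2337], E[r] = -0.6072, γ^t·E[r] = -0.358569, running G = -2.031892

G = -2.0319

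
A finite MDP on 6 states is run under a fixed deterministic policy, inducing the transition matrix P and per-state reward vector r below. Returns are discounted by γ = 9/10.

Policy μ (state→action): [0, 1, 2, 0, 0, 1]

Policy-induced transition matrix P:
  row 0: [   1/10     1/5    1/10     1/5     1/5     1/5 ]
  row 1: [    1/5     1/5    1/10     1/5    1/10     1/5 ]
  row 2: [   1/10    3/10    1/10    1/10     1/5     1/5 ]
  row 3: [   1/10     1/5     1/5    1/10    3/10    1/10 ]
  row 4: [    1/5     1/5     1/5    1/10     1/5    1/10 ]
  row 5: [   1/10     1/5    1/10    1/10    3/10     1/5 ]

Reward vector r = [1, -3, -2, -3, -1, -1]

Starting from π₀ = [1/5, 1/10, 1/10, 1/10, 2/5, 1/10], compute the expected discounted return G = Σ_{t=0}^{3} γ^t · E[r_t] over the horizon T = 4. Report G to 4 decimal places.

t=0: π = [0.2000, 0.1000, 0.1000, 0.1000, 0.4000, 0.1000], E[r] = -1.1000, γ^t·E[r] = -1.100000, running G = -1.100000
t=1: π = [0.1500, 0.2100, 0.1500, 0.1300, 0.2100, 0.1500], E[r] = -1.5300, γ^t·E[r] = -1.377000, running G = -2.477000
t=2: π = [0.1420, 0.2150, 0.1340, 0.1360, 0.2070, 0.1660], E[r] = -1.5520, γ^t·E[r] = -1.257120, running G = -3.734120
t=3: π = [0.1422, 0.2134, 0.1343, 0.1357, 0.2087, 0.1657], E[r] = -1.5481, γ^t·E[r] = -1.128565, running G = -4.862685

G = -4.8627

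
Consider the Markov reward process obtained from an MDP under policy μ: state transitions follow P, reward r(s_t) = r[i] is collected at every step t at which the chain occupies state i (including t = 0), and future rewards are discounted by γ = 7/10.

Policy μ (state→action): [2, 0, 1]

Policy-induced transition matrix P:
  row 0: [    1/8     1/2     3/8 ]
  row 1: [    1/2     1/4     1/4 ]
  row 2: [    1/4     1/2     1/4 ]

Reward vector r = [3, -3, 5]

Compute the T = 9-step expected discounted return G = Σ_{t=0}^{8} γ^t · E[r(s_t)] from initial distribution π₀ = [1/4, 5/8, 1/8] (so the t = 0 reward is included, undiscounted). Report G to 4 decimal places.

t=0: π = [0.2500, 0.6250, 0.1250], E[r] = -0.5000, γ^t·E[r] = -0.500000, running G = -0.500000
t=1: π = [0.3750, 0.3438, 0.2813], E[r] = 1.5000, γ^t·E[r] = 1.050000, running G = 0.550000
t=2: π = [0.2891, 0.4141, 0.2969], E[r] = 1.1094, γ^t·E[r] = 0.543594, running G = 1.093594
t=3: π = [0.3174, 0.3965, 0.2861], E[r] = 1.1934, γ^t·E[r] = 0.409322, running G = 1.502916
t=4: π = [0.3094, 0.4009, 0.2897], E[r] = 1.1741, γ^t·E[r] = 0.281895, running G = 1.784811
t=5: π = [0.3115, 0.3998, 0.2887], E[r] = 1.1787, γ^t·E[r] = 0.198101, running G = 1.982912
t=6: π = [0.3110, 0.4001, 0.2889], E[r] = 1.1776, γ^t·E[r] = 0.138538, running G = 2.121450
t=7: π = [0.3111, 0.4000, 0.2889], E[r] = 1.1778, γ^t·E[r] = 0.097000, running G = 2.218449
t=8: π = [0.3111, 0.4000, 0.2889], E[r] = 1.1778, γ^t·E[r] = 0.067896, running G = 2.286345

G = 2.2863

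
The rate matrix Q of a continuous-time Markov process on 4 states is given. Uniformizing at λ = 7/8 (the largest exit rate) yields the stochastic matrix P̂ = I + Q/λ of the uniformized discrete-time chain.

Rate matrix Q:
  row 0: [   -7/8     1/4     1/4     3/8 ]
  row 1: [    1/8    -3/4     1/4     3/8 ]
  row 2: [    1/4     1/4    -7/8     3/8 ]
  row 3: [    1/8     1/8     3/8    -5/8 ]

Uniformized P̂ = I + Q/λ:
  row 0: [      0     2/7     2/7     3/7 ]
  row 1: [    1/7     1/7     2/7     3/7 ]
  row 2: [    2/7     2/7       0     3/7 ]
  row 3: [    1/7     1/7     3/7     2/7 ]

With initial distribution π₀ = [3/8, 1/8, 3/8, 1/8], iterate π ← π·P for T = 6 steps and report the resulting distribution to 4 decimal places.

π = [0.1578, 0.2031, 0.2641, 0.3750]

t=0: π = [0.3750, 0.1250, 0.3750, 0.1250]
t=1: π = [0.1429, 0.2500, 0.1964, 0.4107]
t=2: π = [0.1505, 0.1913, 0.2883, 0.3699]
t=3: π = [0.1625, 0.2055, 0.2562, 0.3757]
t=4: π = [0.1562, 0.2027, 0.2662, 0.3749]
t=5: π = [0.1586, 0.2032, 0.2632, 0.3750]
t=6: π = [0.1578, 0.2031, 0.2641, 0.3750]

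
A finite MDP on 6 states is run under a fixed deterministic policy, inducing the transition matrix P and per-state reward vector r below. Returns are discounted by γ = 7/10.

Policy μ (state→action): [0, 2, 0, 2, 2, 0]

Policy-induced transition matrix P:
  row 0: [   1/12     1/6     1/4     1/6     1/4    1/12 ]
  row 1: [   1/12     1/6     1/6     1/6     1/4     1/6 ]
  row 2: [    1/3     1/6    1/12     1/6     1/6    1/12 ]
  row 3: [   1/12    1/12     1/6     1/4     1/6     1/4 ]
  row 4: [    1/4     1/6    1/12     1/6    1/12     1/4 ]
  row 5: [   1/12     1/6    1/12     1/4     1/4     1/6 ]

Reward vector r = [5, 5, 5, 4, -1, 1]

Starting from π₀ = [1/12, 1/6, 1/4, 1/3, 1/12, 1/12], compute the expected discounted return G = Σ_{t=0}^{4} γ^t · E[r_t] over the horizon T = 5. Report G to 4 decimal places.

G = 9.0967

t=0: π = [0.0833, 0.1667, 0.2500, 0.3333, 0.0833, 0.0833], E[r] = 3.8333, γ^t·E[r] = 3.833333, running G = 3.833333
t=1: π = [0.1597, 0.1389, 0.1389, 0.2014, 0.1875, 0.1736], E[r] = 2.9792, γ^t·E[r] = 2.085417, running G = 5.918750
t=2: π = [0.1493, 0.1499, 0.1383, 0.1979, 0.1904, 0.1742], E[r] = 2.9630, γ^t·E[r] = 1.451852, running G = 7.370602
t=3: π = [0.1496, 0.1502, 0.1372, 0.1977, 0.1902, 0.1751], E[r] = 2.9606, γ^t·E[r] = 1.015486, running G = 8.386088
t=4: π = [0.1493, 0.1502, 0.1373, 0.1977, 0.1904, 0.1751], E[r] = 2.9596, γ^t·E[r] = 0.710600, running G = 9.096687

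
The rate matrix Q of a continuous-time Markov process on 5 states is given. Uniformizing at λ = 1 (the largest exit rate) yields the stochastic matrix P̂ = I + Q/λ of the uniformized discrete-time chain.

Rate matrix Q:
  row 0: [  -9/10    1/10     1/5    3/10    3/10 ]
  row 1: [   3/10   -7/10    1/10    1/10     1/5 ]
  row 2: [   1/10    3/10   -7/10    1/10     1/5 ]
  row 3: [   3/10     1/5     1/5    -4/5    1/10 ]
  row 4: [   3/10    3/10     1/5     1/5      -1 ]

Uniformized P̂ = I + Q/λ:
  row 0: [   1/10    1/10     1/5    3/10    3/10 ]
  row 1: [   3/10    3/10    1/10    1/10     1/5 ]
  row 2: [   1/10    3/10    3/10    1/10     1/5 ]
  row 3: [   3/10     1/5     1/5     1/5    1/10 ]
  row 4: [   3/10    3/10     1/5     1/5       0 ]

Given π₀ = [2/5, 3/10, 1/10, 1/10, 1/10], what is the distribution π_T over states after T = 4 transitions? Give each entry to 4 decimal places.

π = [0.2177, 0.2390, 0.1959, 0.1783, 0.1692]

t=0: π = [0.4000, 0.3000, 0.1000, 0.1000, 0.1000]
t=1: π = [0.2000, 0.2100, 0.1800, 0.2000, 0.2100]
t=2: π = [0.2240, 0.2400, 0.1970, 0.1810, 0.1580]
t=3: π = [0.2158, 0.2371, 0.1957, 0.1787, 0.1727]
t=4: π = [0.2177, 0.2390, 0.1959, 0.1783, 0.1692]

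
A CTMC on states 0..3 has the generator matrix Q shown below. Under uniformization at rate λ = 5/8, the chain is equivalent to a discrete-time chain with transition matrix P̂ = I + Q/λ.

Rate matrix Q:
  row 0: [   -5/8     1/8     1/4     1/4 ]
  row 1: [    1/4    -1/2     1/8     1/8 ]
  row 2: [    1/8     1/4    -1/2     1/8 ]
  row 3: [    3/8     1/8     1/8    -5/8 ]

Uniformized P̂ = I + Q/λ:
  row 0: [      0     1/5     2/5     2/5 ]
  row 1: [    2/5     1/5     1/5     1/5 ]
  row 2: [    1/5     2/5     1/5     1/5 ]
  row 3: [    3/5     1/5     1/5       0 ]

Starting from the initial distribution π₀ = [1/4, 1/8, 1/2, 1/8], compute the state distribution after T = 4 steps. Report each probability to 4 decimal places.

t=0: π = [0.2500, 0.1250, 0.5000, 0.1250]
t=1: π = [0.2250, 0.3000, 0.2500, 0.2250]
t=2: π = [0.3050, 0.2500, 0.2450, 0.2000]
t=3: π = [0.2690, 0.2490, 0.2610, 0.2210]
t=4: π = [0.2844, 0.2522, 0.2538, 0.2096]

π = [0.2844, 0.2522, 0.2538, 0.2096]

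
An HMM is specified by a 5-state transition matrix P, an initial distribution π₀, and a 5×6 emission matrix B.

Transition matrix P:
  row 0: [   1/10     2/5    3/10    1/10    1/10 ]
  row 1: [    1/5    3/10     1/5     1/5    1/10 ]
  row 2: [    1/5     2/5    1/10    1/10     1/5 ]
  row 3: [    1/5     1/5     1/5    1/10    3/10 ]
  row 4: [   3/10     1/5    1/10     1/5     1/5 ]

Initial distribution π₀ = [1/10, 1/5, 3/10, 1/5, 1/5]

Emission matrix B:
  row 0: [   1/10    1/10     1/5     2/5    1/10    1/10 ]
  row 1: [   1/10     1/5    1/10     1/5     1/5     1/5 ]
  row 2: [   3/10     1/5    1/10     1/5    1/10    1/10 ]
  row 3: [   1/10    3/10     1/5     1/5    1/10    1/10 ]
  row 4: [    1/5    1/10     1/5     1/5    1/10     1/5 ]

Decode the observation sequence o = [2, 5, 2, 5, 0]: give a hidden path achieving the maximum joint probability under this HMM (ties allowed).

t=0: δ = [2.000e-02, 2.000e-02, 3.000e-02, 4.000e-02, 4.000e-02]  (obs o_0=2)
t=1: δ = [1.200e-03, 2.400e-03, 8.000e-04, 8.000e-04, 2.400e-03]  ψ = [4, 2, 3, 4, 3]  (obs o_1=5)
t=2: δ = [1.440e-04, 7.200e-05, 4.800e-05, 9.600e-05, 9.600e-05]  ψ = [4, 1, 1, 1, 4]  (obs o_2=2)
t=3: δ = [2.880e-06, 1.152e-05, 4.320e-06, 1.920e-06, 5.760e-06]  ψ = [4, 0, 0, 4, 3]  (obs o_3=5)
t=4: δ = [2.304e-07, 3.456e-07, 6.912e-07, 2.304e-07, 2.304e-07]  ψ = [1, 1, 1, 1, 1]  (obs o_4=0)
backtrack: best end state = 2; path = [3, 4, 0, 1, 2]

path = [3, 4, 0, 1, 2]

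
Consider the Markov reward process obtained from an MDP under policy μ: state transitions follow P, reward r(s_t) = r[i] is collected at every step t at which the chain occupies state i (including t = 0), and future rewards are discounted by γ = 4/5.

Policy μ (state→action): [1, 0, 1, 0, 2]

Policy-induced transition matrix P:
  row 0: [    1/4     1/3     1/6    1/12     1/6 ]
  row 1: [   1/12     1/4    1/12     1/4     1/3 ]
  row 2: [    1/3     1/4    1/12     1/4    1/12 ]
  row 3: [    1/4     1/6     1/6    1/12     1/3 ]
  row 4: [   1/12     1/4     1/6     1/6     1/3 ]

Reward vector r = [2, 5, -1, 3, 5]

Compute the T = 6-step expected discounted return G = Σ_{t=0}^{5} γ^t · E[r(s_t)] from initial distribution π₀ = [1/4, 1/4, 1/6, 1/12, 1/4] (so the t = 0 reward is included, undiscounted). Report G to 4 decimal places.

t=0: π = [0.2500, 0.2500, 0.1667, 0.0833, 0.2500], E[r] = 3.0833, γ^t·E[r] = 3.083333, running G = 3.083333
t=1: π = [0.1806, 0.2639, 0.1319, 0.1736, 0.2500], E[r] = 3.3194, γ^t·E[r] = 2.655556, running G = 5.738889
t=2: π = [0.1753, 0.2506, 0.1337, 0.1701, 0.2703], E[r] = 3.3316, γ^t·E[r] = 2.132222, running G = 7.871111
t=3: π = [0.1743, 0.2504, 0.1346, 0.1699, 0.2707], E[r] = 3.3293, γ^t·E[r] = 1.704617, running G = 9.575728
t=4: π = [0.1744, 0.2504, 0.1346, 0.1701, 0.2706], E[r] = 3.3293, γ^t·E[r] = 1.363681, running G = 10.939409
t=5: π = [0.1744, 0.2504, 0.1346, 0.1700, 0.2706], E[r] = 3.3292, γ^t·E[r] = 1.090924, running G = 12.030333

G = 12.0303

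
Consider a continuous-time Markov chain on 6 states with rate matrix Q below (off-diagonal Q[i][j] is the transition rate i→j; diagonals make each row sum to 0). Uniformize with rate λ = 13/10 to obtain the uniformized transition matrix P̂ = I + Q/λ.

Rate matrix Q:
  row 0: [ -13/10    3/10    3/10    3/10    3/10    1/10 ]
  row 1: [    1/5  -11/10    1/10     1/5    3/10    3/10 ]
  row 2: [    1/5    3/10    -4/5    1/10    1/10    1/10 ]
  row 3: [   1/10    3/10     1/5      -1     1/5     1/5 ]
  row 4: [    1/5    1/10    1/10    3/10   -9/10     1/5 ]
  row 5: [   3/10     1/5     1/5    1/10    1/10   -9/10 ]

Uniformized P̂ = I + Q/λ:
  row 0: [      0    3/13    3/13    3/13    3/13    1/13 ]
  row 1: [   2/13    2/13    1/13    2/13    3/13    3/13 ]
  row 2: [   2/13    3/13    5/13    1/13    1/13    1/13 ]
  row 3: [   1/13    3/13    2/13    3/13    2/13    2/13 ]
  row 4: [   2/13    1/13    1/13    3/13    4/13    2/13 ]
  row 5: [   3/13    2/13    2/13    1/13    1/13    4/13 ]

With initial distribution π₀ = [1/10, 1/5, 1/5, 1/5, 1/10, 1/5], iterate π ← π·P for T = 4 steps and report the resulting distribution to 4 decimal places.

t=0: π = [0.1000, 0.2000, 0.2000, 0.2000, 0.1000, 0.2000]
t=1: π = [0.1385, 0.1846, 0.1846, 0.1538, 0.1615, 0.1769]
t=2: π = [0.1343, 0.1781, 0.1805, 0.1609, 0.1757, 0.1704]
t=3: π = [0.1339, 0.1769, 0.1786, 0.1631, 0.1779, 0.1695]
t=4: π = [0.1337, 0.1767, 0.1781, 0.1636, 0.1783, 0.1695]

π = [0.1337, 0.1767, 0.1781, 0.1636, 0.1783, 0.1695]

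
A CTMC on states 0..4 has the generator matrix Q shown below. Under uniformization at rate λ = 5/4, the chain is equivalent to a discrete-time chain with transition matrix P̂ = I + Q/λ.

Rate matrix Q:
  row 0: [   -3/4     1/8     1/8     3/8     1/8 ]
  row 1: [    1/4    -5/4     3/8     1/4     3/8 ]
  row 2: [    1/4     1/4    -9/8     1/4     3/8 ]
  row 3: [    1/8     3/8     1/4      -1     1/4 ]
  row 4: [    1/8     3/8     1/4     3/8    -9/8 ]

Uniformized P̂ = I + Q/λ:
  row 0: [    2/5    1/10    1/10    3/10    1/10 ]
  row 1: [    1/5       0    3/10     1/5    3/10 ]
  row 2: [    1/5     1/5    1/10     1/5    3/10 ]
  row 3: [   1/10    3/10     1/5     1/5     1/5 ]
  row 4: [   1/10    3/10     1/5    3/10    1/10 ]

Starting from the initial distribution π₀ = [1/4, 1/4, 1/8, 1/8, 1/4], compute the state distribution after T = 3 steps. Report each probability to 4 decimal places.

t=0: π = [0.2500, 0.2500, 0.1250, 0.1250, 0.2500]
t=1: π = [0.2125, 0.1625, 0.1875, 0.2500, 0.1875]
t=2: π = [0.1988, 0.1900, 0.1763, 0.2400, 0.1950]
t=3: π = [0.1963, 0.1856, 0.1815, 0.2394, 0.1973]

π = [0.1963, 0.1856, 0.1815, 0.2394, 0.1973]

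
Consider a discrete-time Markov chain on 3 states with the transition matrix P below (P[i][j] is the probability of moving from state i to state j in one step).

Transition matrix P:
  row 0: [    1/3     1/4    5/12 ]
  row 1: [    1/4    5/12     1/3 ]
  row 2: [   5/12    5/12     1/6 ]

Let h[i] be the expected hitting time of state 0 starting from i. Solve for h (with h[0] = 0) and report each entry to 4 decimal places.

h = [0.0000, 3.3600, 2.8800]

First-step conditioning: h[0] = 0; for i ≠ 0, h[i] = 1 + Σ_k P[i][k]·h[k].
  h[1] = 1 + 5/12·h[1] + 1/3·h[2]
  h[2] = 1 + 5/12·h[1] + 1/6·h[2]
Solving the 2×2 linear system over states ≠ 0 gives exactly h = [0, 84/25, 72/25] (h[0] = 0 is the target).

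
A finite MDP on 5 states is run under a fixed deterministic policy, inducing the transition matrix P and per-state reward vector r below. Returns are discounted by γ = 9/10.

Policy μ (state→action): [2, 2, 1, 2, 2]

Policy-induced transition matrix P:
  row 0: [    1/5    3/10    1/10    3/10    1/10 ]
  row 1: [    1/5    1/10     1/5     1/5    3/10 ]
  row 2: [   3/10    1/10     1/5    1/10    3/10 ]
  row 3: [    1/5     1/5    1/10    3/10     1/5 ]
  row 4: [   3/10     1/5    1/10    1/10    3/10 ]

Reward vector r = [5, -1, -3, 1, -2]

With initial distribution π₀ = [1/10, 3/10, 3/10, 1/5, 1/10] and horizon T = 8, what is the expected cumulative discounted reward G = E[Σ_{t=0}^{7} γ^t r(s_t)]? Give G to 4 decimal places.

t=0: π = [0.1000, 0.3000, 0.3000, 0.2000, 0.1000], E[r] = -0.7000, γ^t·E[r] = -0.700000, running G = -0.700000
t=1: π = [0.2400, 0.1500, 0.1600, 0.1900, 0.2600], E[r] = 0.2400, γ^t·E[r] = 0.216000, running G = -0.484000
t=2: π = [0.2420, 0.1930, 0.1310, 0.2010, 0.2330], E[r] = 0.3590, γ^t·E[r] = 0.290790, running G = -0.193210
t=3: π = [0.2364, 0.1918, 0.1324, 0.2079, 0.2315], E[r] = 0.3379, γ^t·E[r] = 0.246329, running G = 0.053119
t=4: π = [0.2364, 0.1912, 0.1324, 0.2080, 0.2319], E[r] = 0.3377, γ^t·E[r] = 0.221532, running G = 0.274651
t=5: π = [0.2364, 0.1913, 0.1324, 0.2080, 0.2319], E[r] = 0.3380, γ^t·E[r] = 0.199574, running G = 0.474225
t=6: π = [0.2364, 0.1913, 0.1324, 0.2080, 0.2319], E[r] = 0.3380, γ^t·E[r] = 0.179607, running G = 0.653832
t=7: π = [0.2364, 0.1913, 0.1324, 0.2080, 0.2319], E[r] = 0.3380, γ^t·E[r] = 0.161644, running G = 0.815476

G = 0.8155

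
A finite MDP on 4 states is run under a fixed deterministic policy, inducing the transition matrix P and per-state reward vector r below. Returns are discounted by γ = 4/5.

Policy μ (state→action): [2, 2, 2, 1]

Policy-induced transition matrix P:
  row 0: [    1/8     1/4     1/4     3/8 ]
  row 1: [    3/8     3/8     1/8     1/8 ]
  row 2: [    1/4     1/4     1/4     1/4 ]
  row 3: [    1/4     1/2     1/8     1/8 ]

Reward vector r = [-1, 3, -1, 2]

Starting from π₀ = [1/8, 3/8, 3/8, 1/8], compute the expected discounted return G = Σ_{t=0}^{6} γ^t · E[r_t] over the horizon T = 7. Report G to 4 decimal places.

G = 3.8158

t=0: π = [0.1250, 0.3750, 0.3750, 0.1250], E[r] = 0.8750, γ^t·E[r] = 0.875000, running G = 0.875000
t=1: π = [0.2813, 0.3281, 0.1875, 0.2031], E[r] = 0.9219, γ^t·E[r] = 0.737500, running G = 1.612500
t=2: π = [0.2559, 0.3418, 0.1836, 0.2188], E[r] = 1.0234, γ^t·E[r] = 0.655000, running G = 2.267500
t=3: π = [0.2607, 0.3474, 0.1799, 0.2119], E[r] = 1.0254, γ^t·E[r] = 0.525000, running G = 2.792500
t=4: π = [0.2608, 0.3464, 0.1801, 0.2127], E[r] = 1.0237, γ^t·E[r] = 0.419288, running G = 3.211788
t=5: π = [0.2607, 0.3465, 0.1801, 0.2127], E[r] = 1.0240, γ^t·E[r] = 0.335556, running G = 3.547344
t=6: π = [0.2607, 0.3465, 0.1801, 0.2127], E[r] = 1.0240, γ^t·E[r] = 0.268441, running G = 3.815784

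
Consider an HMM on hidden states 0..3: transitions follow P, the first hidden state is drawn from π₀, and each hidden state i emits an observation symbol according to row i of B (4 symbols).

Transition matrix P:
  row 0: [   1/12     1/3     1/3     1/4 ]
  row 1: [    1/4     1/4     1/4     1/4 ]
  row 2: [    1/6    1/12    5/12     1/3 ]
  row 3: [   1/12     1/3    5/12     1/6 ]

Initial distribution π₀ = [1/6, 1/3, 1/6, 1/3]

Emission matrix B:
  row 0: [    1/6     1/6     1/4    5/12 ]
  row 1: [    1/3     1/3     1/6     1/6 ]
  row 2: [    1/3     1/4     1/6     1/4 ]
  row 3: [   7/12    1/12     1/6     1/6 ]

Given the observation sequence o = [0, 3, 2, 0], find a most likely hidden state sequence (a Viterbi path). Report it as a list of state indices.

t=0: δ = [2.778e-02, 1.111e-01, 5.556e-02, 1.944e-01]  (obs o_0=0)
t=1: δ = [1.157e-02, 1.080e-02, 2.025e-02, 5.401e-03]  ψ = [1, 3, 3, 3]  (obs o_1=3)
t=2: δ = [8.439e-04, 6.430e-04, 1.407e-03, 1.125e-03]  ψ = [2, 0, 2, 2]  (obs o_2=2)
t=3: δ = [3.907e-05, 1.250e-04, 1.954e-04, 2.735e-04]  ψ = [2, 3, 2, 2]  (obs o_3=0)
backtrack: best end state = 3; path = [3, 2, 2, 3]

path = [3, 2, 2, 3]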